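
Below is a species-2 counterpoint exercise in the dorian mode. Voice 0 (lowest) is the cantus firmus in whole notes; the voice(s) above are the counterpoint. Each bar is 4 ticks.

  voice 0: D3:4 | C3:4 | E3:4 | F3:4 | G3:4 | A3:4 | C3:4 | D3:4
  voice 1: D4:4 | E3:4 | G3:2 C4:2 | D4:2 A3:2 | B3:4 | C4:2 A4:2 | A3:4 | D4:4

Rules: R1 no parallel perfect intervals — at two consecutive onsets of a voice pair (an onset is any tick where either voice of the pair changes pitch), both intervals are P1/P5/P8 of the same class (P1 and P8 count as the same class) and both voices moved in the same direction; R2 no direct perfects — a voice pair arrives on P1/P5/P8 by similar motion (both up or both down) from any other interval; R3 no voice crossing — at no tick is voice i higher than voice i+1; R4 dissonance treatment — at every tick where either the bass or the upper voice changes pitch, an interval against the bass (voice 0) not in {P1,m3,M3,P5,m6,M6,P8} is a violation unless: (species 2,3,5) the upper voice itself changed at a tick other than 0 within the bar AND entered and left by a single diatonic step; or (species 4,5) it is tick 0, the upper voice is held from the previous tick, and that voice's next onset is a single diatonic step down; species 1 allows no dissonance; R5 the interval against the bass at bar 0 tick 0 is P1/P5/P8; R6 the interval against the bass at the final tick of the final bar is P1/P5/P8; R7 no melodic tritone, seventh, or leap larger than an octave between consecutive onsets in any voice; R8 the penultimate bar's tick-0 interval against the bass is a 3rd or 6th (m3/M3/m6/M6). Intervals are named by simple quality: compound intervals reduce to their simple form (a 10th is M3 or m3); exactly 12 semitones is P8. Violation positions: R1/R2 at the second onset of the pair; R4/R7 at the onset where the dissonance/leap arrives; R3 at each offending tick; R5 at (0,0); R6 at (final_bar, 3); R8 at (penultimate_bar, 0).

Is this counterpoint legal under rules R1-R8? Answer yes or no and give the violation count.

bar 0: v0=D3 v1=D4 (P8)
bar 1: v0=C3 v1=E3 (M3)
bar 2: v0=E3 v1=G3 (m3)
bar 3: v0=F3 v1=D4 (M6)
bar 4: v0=G3 v1=B3 (M3)
bar 5: v0=A3 v1=C4 (m3)
bar 6: v0=C3 v1=A3 (M6)
bar 7: v0=D3 v1=D4 (P8)
  R7 @ bar1.0: D4->E3 leap 10st
  R2 @ bar7.0: C3/A3 M6 -> D3/D4 P8 similar

No (2 violations)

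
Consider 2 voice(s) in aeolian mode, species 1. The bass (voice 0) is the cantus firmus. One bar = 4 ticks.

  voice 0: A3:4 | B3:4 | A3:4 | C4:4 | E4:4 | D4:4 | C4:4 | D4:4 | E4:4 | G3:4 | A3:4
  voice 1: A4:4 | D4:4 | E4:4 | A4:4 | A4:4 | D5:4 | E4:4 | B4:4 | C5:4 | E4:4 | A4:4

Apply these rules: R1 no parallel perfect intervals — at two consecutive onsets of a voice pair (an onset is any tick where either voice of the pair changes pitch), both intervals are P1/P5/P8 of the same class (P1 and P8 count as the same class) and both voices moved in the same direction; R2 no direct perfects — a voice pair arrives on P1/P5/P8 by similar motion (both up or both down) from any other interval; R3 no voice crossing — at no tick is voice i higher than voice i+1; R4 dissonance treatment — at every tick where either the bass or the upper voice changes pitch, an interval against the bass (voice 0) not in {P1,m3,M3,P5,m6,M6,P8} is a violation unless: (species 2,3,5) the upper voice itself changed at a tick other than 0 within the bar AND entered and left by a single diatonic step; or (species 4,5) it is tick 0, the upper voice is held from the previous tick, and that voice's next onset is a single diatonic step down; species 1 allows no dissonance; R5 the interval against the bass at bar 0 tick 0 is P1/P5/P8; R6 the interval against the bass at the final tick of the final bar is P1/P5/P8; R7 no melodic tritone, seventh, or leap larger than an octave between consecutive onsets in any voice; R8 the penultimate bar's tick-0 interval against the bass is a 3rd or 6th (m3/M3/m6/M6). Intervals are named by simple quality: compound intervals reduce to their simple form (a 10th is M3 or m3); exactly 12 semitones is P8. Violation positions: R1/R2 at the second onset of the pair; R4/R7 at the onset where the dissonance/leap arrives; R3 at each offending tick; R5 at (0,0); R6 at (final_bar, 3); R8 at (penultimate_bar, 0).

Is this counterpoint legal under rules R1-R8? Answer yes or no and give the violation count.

bar 0: v0=A3 v1=A4 (P8)
bar 1: v0=B3 v1=D4 (m3)
bar 2: v0=A3 v1=E4 (P5)
bar 3: v0=C4 v1=A4 (M6)
bar 4: v0=E4 v1=A4 (P4)
bar 5: v0=D4 v1=D5 (P8)
bar 6: v0=C4 v1=E4 (M3)
bar 7: v0=D4 v1=B4 (M6)
bar 8: v0=E4 v1=C5 (m6)
bar 9: v0=G3 v1=E4 (M6)
bar 10: v0=A3 v1=A4 (P8)
  R4 @ bar4.0: E4/A4 P4 untreated
  R7 @ bar6.0: D5->E4 leap 10st
  R2 @ bar10.0: G3/E4 M6 -> A3/A4 P8 similar

No (3 violations)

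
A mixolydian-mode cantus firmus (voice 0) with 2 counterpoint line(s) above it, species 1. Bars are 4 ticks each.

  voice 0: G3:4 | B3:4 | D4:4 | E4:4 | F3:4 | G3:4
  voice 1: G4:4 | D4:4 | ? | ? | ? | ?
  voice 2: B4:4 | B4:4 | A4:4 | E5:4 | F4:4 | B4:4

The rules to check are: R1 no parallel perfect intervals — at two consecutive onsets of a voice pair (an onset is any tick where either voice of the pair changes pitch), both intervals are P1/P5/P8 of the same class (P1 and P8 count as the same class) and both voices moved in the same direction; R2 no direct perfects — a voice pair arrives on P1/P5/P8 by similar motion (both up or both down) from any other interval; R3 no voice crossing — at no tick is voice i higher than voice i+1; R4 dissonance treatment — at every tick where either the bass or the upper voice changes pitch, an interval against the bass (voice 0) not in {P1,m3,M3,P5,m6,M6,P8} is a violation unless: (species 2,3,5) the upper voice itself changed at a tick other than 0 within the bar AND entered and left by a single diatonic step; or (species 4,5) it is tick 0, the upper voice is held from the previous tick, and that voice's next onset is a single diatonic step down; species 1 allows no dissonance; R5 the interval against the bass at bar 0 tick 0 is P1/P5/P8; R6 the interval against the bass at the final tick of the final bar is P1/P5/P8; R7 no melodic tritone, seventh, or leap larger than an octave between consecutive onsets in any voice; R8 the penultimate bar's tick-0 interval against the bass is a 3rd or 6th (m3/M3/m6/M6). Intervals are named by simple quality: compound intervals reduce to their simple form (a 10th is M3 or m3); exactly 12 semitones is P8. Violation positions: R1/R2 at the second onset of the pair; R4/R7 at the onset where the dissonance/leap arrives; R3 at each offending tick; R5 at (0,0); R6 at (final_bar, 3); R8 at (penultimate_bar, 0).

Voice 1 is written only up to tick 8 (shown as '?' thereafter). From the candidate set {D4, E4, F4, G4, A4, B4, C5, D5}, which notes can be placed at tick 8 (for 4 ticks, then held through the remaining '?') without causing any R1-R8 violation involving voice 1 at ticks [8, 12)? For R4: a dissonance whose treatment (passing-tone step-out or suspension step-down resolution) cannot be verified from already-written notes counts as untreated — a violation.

{D4, F4}

D4: legal
E4: violates R4
F4: legal
G4: violates R4
A4: violates R2
B4: violates R3
C5: violates R3,R4,R7
D5: violates R2,R3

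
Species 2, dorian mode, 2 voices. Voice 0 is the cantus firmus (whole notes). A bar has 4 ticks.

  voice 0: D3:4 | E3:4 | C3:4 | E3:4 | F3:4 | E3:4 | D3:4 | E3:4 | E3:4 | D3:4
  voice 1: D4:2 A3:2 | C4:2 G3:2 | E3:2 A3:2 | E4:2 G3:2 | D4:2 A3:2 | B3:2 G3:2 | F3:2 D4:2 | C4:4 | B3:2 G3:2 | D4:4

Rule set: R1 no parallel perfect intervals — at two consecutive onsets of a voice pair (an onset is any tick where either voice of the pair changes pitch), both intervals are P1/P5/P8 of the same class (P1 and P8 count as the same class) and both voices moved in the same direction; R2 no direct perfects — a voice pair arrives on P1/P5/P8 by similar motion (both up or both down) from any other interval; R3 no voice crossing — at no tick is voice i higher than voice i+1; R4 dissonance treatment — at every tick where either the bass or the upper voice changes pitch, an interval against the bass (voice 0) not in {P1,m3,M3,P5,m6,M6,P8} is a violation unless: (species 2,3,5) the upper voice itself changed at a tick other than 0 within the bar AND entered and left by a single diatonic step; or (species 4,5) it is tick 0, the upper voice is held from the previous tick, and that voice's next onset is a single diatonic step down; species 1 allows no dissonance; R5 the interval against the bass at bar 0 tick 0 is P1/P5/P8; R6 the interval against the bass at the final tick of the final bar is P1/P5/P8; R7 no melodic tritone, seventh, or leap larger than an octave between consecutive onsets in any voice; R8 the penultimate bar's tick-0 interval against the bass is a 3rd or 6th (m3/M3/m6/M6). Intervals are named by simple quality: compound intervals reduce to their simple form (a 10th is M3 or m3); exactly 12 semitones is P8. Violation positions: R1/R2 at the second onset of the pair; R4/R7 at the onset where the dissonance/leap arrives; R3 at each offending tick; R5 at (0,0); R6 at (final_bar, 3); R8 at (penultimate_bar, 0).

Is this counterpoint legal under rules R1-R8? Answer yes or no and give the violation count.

bar 0: v0=D3 v1=D4 (P8)
bar 1: v0=E3 v1=C4 (m6)
bar 2: v0=C3 v1=E3 (M3)
bar 3: v0=E3 v1=E4 (P8)
bar 4: v0=F3 v1=D4 (M6)
bar 5: v0=E3 v1=B3 (P5)
bar 6: v0=D3 v1=F3 (m3)
bar 7: v0=E3 v1=C4 (m6)
bar 8: v0=E3 v1=B3 (P5)
bar 9: v0=D3 v1=D4 (P8)
  R2 @ bar3.0: C3/A3 M6 -> E3/E4 P8 similar
  R8 @ bar8.0: penult P5 not 3rd/6th

No (2 violations)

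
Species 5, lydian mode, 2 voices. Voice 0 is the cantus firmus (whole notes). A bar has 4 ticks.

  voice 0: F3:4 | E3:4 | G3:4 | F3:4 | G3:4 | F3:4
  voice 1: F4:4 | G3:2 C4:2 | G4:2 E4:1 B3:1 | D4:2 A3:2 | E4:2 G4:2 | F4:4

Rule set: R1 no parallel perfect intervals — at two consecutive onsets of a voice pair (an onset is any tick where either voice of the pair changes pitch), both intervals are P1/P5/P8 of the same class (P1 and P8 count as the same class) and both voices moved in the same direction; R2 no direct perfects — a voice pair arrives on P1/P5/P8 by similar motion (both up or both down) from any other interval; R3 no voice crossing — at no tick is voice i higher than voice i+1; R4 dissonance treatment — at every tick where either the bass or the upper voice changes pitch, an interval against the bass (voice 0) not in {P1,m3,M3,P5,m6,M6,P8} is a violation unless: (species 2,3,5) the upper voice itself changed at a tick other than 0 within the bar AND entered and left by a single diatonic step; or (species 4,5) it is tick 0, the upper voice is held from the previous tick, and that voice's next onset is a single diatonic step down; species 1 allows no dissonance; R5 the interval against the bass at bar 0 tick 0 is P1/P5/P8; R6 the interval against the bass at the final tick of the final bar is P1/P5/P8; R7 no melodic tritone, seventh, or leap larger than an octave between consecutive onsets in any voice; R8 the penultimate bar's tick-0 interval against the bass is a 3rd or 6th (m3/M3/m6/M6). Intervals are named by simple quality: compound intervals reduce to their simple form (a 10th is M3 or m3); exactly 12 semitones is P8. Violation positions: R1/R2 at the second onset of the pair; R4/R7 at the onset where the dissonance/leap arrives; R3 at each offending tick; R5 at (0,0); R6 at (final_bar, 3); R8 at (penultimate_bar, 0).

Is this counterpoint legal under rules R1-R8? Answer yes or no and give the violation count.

bar 0: v0=F3 v1=F4 (P8)
bar 1: v0=E3 v1=G3 (m3)
bar 2: v0=G3 v1=G4 (P8)
bar 3: v0=F3 v1=D4 (M6)
bar 4: v0=G3 v1=E4 (M6)
bar 5: v0=F3 v1=F4 (P8)
  R7 @ bar1.0: F4->G3 leap 10st
  R2 @ bar2.0: E3/C4 m6 -> G3/G4 P8 similar
  R1 @ bar5.0: G3/G4 P8 -> F3/F4 P8 similar

No (3 violations)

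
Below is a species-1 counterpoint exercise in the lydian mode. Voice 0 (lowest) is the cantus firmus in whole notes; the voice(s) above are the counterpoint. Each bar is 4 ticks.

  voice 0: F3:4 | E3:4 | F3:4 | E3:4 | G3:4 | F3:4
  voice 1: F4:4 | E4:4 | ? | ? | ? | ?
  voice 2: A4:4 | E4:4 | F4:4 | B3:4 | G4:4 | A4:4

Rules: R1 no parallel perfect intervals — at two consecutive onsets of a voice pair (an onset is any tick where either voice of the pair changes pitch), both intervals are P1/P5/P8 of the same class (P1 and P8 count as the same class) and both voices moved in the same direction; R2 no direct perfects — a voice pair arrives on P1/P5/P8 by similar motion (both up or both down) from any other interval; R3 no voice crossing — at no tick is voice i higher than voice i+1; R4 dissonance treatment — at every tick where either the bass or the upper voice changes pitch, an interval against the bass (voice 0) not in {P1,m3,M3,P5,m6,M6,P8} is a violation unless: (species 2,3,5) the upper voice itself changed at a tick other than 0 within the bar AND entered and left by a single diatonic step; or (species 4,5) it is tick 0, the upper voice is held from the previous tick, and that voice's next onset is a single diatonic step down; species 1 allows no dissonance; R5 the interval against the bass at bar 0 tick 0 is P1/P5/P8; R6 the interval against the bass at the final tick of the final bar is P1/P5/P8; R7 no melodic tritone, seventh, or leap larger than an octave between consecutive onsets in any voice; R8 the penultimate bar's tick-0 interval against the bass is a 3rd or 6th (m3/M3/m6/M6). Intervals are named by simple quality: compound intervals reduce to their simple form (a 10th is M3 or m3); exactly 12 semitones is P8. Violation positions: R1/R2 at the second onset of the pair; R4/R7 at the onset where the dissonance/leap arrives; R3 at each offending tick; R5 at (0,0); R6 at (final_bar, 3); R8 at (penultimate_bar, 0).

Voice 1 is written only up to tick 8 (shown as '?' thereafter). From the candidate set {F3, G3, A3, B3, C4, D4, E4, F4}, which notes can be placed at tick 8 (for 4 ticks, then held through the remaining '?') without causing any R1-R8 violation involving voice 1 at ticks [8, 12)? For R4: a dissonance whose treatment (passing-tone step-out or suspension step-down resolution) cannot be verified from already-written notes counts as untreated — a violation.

F3: violates R7
G3: violates R4
A3: legal
B3: violates R4
C4: legal
D4: legal
E4: violates R4
F4: violates R1

{A3, C4, D4}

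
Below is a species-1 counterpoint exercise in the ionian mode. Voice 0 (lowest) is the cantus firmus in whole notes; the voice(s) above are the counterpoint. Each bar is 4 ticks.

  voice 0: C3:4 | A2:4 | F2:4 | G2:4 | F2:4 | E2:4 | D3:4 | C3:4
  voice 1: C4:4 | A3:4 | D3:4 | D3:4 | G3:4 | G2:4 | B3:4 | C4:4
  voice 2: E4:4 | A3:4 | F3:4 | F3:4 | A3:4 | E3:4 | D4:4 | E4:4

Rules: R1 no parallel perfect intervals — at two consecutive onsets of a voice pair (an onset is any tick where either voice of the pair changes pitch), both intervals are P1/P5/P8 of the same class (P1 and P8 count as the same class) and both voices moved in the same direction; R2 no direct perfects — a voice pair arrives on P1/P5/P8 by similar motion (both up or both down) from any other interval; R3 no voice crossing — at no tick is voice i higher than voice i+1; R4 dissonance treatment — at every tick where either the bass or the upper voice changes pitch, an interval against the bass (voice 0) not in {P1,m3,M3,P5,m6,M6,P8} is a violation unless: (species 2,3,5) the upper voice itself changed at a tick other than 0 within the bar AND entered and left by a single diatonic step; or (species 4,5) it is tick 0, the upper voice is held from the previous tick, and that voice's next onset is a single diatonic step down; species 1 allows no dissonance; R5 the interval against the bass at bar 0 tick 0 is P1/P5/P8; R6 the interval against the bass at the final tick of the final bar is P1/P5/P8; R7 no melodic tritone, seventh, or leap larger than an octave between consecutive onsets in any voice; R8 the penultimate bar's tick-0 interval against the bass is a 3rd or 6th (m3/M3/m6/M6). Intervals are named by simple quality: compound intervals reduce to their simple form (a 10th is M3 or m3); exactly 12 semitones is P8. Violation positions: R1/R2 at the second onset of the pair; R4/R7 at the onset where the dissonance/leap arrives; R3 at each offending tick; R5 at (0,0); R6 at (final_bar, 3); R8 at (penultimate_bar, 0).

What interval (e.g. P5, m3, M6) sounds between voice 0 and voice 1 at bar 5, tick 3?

voice 0=E2 voice 1=G2 -> m3

m3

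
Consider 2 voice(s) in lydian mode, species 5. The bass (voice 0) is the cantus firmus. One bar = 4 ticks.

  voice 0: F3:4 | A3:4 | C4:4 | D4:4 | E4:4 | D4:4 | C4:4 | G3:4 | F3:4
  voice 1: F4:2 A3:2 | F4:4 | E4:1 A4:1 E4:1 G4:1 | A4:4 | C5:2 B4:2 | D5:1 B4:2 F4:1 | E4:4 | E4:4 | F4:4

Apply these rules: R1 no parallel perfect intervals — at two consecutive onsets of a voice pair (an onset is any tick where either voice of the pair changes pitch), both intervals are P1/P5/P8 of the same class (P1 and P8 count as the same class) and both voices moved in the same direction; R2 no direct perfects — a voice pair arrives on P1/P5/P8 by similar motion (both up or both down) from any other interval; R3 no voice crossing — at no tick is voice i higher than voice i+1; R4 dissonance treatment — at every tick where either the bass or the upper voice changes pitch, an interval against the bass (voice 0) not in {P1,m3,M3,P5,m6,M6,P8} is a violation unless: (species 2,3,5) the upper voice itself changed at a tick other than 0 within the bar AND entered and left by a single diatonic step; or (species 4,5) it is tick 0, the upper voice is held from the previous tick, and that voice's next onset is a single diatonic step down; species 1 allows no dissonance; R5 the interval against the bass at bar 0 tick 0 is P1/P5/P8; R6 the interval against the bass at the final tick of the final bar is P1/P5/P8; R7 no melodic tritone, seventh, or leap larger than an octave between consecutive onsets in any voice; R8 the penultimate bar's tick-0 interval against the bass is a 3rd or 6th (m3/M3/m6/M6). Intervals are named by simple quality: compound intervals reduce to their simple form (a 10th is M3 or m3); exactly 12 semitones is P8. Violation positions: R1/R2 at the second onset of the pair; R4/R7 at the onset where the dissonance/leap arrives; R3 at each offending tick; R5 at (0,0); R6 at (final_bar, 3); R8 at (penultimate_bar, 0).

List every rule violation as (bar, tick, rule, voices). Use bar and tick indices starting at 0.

(3, 0, R1, (0, 1))
(5, 3, R7, (1,))

bar 0: v0=F3 v1=F4 downbeat P8
bar 1: v0=A3 v1=F4 downbeat m6
bar 2: v0=C4 v1=E4 downbeat M3
bar 3: v0=D4 v1=A4 downbeat P5
bar 4: v0=E4 v1=C5 downbeat m6
bar 5: v0=D4 v1=D5 downbeat P8
bar 6: v0=C4 v1=E4 downbeat M3
bar 7: v0=G3 v1=E4 downbeat M6
bar 8: v0=F3 v1=F4 downbeat P8
  -> R1 @ bar 3 tick 0 v(0, 1): C4/G4 P5 -> D4/A4 P5 similar
  -> R7 @ bar 5 tick 3 v(1,): B4->F4 leap 6st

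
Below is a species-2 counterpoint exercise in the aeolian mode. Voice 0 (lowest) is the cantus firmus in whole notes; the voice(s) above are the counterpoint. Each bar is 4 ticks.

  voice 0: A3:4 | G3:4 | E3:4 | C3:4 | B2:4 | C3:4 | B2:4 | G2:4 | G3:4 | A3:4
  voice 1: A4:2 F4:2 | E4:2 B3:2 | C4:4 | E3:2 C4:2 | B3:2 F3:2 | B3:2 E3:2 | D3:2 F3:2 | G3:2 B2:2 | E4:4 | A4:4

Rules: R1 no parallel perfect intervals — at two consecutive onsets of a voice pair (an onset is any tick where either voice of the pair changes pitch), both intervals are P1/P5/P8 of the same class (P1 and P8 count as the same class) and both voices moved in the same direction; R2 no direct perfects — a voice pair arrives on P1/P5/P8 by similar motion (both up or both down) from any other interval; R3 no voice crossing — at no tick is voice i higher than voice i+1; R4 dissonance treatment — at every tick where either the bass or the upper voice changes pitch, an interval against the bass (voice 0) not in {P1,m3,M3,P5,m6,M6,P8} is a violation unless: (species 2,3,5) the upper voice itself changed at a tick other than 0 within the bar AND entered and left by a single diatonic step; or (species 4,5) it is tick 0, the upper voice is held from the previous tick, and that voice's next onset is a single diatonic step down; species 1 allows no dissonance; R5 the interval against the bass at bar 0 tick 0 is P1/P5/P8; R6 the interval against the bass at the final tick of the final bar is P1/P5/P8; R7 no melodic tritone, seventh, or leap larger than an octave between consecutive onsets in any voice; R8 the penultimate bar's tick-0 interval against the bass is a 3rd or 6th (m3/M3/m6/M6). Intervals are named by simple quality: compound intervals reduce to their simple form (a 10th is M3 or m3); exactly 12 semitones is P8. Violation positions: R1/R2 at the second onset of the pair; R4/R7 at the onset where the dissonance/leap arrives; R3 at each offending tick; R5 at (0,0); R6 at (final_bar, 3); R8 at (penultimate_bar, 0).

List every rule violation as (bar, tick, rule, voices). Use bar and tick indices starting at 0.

(4, 0, R1, (0, 1))
(4, 2, R4, (0, 1))
(4, 2, R7, (1,))
(5, 0, R4, (0, 1))
(5, 0, R7, (1,))
(6, 2, R4, (0, 1))
(8, 0, R7, (1,))
(9, 0, R2, (0, 1))

bar 0: v0=A3 v1=A4 downbeat P8
bar 1: v0=G3 v1=E4 downbeat M6
bar 2: v0=E3 v1=C4 downbeat m6
bar 3: v0=C3 v1=E3 downbeat M3
bar 4: v0=B2 v1=B3 downbeat P8
bar 5: v0=C3 v1=B3 downbeat M7
bar 6: v0=B2 v1=D3 downbeat m3
bar 7: v0=G2 v1=G3 downbeat P8
bar 8: v0=G3 v1=E4 downbeat M6
bar 9: v0=A3 v1=A4 downbeat P8
  -> R1 @ bar 4 tick 0 v(0, 1): C3/C4 P8 -> B2/B3 P8 similar
  -> R4 @ bar 4 tick 2 v(0, 1): B2/F3 TT untreated
  -> R7 @ bar 4 tick 2 v(1,): B3->F3 leap 6st
  -> R4 @ bar 5 tick 0 v(0, 1): C3/B3 M7 untreated
  -> R7 @ bar 5 tick 0 v(1,): F3->B3 leap 6st
  -> R4 @ bar 6 tick 2 v(0, 1): B2/F3 TT untreated
  -> R7 @ bar 8 tick 0 v(1,): B2->E4 leap 17st
  -> R2 @ bar 9 tick 0 v(0, 1): G3/E4 M6 -> A3/A4 P8 similar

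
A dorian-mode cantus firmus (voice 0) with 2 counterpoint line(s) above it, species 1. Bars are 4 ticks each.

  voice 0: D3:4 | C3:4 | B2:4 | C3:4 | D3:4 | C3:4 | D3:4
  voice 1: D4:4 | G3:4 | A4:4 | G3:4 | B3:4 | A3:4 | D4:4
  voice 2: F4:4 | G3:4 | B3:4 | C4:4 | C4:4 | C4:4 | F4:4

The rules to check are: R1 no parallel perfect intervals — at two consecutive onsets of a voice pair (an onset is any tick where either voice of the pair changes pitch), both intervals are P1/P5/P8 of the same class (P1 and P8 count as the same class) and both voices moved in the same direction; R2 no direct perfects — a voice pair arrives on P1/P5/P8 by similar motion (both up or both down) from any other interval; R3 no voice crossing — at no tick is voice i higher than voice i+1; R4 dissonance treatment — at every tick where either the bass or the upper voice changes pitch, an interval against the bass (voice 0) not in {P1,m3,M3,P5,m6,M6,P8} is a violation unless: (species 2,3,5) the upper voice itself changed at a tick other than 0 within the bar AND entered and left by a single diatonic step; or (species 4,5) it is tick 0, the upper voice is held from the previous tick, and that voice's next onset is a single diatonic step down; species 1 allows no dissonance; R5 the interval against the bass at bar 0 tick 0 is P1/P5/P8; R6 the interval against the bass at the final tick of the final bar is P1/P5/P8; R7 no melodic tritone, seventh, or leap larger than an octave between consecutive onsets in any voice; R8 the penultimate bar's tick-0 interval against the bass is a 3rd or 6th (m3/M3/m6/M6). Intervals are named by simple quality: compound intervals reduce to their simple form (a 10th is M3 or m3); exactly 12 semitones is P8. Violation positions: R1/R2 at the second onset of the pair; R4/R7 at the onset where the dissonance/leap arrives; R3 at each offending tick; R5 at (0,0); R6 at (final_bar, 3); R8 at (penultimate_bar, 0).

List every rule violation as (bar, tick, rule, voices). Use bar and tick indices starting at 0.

(0, 0, R5, (0, 2))
(1, 0, R2, (0, 1))
(1, 0, R2, (0, 2))
(1, 0, R2, (1, 2))
(1, 0, R7, (2,))
(2, 0, R3, (1, 2))
(2, 0, R4, (0, 1))
(2, 0, R7, (1,))
(2, 1, R3, (1, 2))
(2, 2, R3, (1, 2))
(2, 3, R3, (1, 2))
(3, 0, R1, (0, 2))
(3, 0, R7, (1,))
(4, 0, R4, (0, 2))
(5, 0, R8, (0, 2))
(6, 0, R2, (0, 1))
(6, 3, R6, (0, 2))

bar 0: v0=D3 v1=D4 v2=F4 downbeat m3
bar 1: v0=C3 v1=G3 v2=G3 downbeat P5
bar 2: v0=B2 v1=A4 v2=B3 downbeat P8
bar 3: v0=C3 v1=G3 v2=C4 downbeat P8
bar 4: v0=D3 v1=B3 v2=C4 downbeat m7
bar 5: v0=C3 v1=A3 v2=C4 downbeat P8
bar 6: v0=D3 v1=D4 v2=F4 downbeat m3
  -> R5 @ bar 0 tick 0 v(0, 2): opens on m3
  -> R2 @ bar 1 tick 0 v(0, 1): D3/D4 P8 -> C3/G3 P5 similar
  -> R2 @ bar 1 tick 0 v(0, 2): D3/F4 m3 -> C3/G3 P5 similar
  -> R2 @ bar 1 tick 0 v(1, 2): D4/F4 m3 -> G3/G3 P1 similar
  -> R7 @ bar 1 tick 0 v(2,): F4->G3 leap 10st
  -> R3 @ bar 2 tick 0 v(1, 2): A4 above B3
  -> R4 @ bar 2 tick 0 v(0, 1): B2/A4 m7 untreated
  -> R7 @ bar 2 tick 0 v(1,): G3->A4 leap 14st
  -> R3 @ bar 2 tick 1 v(1, 2): A4 above B3
  -> R3 @ bar 2 tick 2 v(1, 2): A4 above B3
  -> R3 @ bar 2 tick 3 v(1, 2): A4 above B3
  -> R1 @ bar 3 tick 0 v(0, 2): B2/B3 P8 -> C3/C4 P8 similar
  -> R7 @ bar 3 tick 0 v(1,): A4->G3 leap 14st
  -> R4 @ bar 4 tick 0 v(0, 2): D3/C4 m7 untreated
  -> R8 @ bar 5 tick 0 v(0, 2): penult P8 not 3rd/6th
  -> R2 @ bar 6 tick 0 v(0, 1): C3/A3 M6 -> D3/D4 P8 similar
  -> R6 @ bar 6 tick 3 v(0, 2): closes on m3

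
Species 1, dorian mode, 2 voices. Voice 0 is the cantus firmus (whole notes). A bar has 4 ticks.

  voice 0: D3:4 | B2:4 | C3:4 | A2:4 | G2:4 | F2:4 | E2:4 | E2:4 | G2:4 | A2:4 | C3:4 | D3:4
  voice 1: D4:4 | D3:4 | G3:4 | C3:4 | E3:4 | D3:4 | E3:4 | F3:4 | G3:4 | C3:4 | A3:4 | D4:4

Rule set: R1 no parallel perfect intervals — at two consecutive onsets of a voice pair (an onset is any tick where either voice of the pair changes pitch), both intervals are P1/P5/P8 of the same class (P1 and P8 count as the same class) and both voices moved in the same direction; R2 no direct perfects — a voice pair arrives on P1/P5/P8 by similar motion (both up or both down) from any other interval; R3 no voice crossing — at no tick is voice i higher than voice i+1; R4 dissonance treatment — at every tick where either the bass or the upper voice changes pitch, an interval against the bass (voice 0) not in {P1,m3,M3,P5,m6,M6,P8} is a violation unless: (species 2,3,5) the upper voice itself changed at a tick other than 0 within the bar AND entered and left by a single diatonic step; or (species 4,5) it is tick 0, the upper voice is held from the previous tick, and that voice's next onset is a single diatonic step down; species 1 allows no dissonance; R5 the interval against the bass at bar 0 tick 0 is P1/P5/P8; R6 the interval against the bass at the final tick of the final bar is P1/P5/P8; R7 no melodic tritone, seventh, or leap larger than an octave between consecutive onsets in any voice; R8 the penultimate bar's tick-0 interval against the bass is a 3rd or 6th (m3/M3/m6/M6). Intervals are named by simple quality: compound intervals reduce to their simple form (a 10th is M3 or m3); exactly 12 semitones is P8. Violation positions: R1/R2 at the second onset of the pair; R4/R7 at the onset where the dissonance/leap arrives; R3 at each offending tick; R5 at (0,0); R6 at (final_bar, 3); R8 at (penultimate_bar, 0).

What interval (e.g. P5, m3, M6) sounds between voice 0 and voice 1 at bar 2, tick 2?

P5

voice 0=C3 voice 1=G3 -> P5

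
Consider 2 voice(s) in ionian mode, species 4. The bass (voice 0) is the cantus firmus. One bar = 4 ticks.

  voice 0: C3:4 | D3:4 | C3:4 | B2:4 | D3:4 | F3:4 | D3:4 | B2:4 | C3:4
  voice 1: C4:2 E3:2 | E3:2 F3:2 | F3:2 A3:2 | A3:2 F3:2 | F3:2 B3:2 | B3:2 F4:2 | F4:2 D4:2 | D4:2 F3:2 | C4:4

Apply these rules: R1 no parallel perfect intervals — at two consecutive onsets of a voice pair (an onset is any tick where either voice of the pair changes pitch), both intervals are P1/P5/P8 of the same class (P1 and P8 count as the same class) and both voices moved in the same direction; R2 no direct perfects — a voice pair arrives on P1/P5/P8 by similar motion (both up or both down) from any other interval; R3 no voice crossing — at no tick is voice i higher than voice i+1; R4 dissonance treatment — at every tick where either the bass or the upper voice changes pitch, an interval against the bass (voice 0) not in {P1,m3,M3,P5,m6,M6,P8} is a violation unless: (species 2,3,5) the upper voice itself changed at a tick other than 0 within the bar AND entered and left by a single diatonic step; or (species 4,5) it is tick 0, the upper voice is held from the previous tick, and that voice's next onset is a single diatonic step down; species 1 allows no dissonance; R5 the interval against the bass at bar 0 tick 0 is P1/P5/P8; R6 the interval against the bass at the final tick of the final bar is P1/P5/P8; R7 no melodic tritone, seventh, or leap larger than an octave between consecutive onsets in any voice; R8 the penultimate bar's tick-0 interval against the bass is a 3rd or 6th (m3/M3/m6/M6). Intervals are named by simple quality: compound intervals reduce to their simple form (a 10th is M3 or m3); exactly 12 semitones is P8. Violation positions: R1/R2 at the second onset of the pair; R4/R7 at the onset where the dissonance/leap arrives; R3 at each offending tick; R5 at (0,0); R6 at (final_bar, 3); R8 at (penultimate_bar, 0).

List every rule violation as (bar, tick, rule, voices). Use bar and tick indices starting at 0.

bar 0: v0=C3 v1=C4 downbeat P8
bar 1: v0=D3 v1=E3 downbeat M2
bar 2: v0=C3 v1=F3 downbeat P4
bar 3: v0=B2 v1=A3 downbeat m7
bar 4: v0=D3 v1=F3 downbeat m3
bar 5: v0=F3 v1=B3 downbeat TT
bar 6: v0=D3 v1=F4 downbeat m3
bar 7: v0=B2 v1=D4 downbeat m3
bar 8: v0=C3 v1=C4 downbeat P8
  -> R4 @ bar 1 tick 0 v(0, 1): D3/E3 M2 untreated
  -> R4 @ bar 2 tick 0 v(0, 1): C3/F3 P4 untreated
  -> R4 @ bar 3 tick 0 v(0, 1): B2/A3 m7 untreated
  -> R4 @ bar 3 tick 2 v(0, 1): B2/F3 TT untreated
  -> R7 @ bar 4 tick 2 v(1,): F3->B3 leap 6st
  -> R4 @ bar 5 tick 0 v(0, 1): F3/B3 TT untreated
  -> R7 @ bar 5 tick 2 v(1,): B3->F4 leap 6st
  -> R4 @ bar 7 tick 2 v(0, 1): B2/F3 TT untreated
  -> R2 @ bar 8 tick 0 v(0, 1): B2/F3 TT -> C3/C4 P8 similar

(1, 0, R4, (0, 1))
(2, 0, R4, (0, 1))
(3, 0, R4, (0, 1))
(3, 2, R4, (0, 1))
(4, 2, R7, (1,))
(5, 0, R4, (0, 1))
(5, 2, R7, (1,))
(7, 2, R4, (0, 1))
(8, 0, R2, (0, 1))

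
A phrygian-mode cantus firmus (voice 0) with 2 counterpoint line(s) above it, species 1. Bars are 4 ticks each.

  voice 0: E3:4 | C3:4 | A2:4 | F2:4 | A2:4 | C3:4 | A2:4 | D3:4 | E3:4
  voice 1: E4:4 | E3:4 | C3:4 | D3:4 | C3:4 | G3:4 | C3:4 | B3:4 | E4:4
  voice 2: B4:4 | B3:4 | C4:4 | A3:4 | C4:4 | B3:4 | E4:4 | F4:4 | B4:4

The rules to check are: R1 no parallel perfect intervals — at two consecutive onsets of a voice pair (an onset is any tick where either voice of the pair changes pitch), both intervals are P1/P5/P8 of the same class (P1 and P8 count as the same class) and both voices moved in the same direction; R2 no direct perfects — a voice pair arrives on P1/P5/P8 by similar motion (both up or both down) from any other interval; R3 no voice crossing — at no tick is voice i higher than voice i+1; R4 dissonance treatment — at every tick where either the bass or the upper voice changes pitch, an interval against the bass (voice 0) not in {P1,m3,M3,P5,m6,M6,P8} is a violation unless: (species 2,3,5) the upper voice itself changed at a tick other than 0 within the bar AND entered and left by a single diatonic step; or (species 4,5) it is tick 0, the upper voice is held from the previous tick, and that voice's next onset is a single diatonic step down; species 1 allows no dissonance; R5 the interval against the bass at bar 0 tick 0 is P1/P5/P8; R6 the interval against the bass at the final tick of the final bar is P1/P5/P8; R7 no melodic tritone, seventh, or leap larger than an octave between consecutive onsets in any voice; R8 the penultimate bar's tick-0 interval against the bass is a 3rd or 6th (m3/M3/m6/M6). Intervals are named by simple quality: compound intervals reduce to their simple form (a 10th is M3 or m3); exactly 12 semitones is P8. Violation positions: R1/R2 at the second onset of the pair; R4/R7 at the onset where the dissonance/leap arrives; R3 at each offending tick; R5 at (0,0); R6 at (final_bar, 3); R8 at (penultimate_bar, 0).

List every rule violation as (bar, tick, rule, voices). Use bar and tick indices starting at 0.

bar 0: v0=E3 v1=E4 v2=B4 downbeat P5
bar 1: v0=C3 v1=E3 v2=B3 downbeat M7
bar 2: v0=A2 v1=C3 v2=C4 downbeat m3
bar 3: v0=F2 v1=D3 v2=A3 downbeat M3
bar 4: v0=A2 v1=C3 v2=C4 downbeat m3
bar 5: v0=C3 v1=G3 v2=B3 downbeat M7
bar 6: v0=A2 v1=C3 v2=E4 downbeat P5
bar 7: v0=D3 v1=B3 v2=F4 downbeat m3
bar 8: v0=E3 v1=E4 v2=B4 downbeat P5
  -> R1 @ bar 1 tick 0 v(1, 2): E4/B4 P5 -> E3/B3 P5 similar
  -> R4 @ bar 1 tick 0 v(0, 2): C3/B3 M7 untreated
  -> R2 @ bar 5 tick 0 v(0, 1): A2/C3 m3 -> C3/G3 P5 similar
  -> R4 @ bar 5 tick 0 v(0, 2): C3/B3 M7 untreated
  -> R7 @ bar 7 tick 0 v(1,): C3->B3 leap 11st
  -> R2 @ bar 8 tick 0 v(0, 1): D3/B3 M6 -> E3/E4 P8 similar
  -> R2 @ bar 8 tick 0 v(0, 2): D3/F4 m3 -> E3/B4 P5 similar
  -> R2 @ bar 8 tick 0 v(1, 2): B3/F4 TT -> E4/B4 P5 similar
  -> R7 @ bar 8 tick 0 v(2,): F4->B4 leap 6st

(1, 0, R1, (1, 2))
(1, 0, R4, (0, 2))
(5, 0, R2, (0, 1))
(5, 0, R4, (0, 2))
(7, 0, R7, (1,))
(8, 0, R2, (0, 1))
(8, 0, R2, (0, 2))
(8, 0, R2, (1, 2))
(8, 0, R7, (2,))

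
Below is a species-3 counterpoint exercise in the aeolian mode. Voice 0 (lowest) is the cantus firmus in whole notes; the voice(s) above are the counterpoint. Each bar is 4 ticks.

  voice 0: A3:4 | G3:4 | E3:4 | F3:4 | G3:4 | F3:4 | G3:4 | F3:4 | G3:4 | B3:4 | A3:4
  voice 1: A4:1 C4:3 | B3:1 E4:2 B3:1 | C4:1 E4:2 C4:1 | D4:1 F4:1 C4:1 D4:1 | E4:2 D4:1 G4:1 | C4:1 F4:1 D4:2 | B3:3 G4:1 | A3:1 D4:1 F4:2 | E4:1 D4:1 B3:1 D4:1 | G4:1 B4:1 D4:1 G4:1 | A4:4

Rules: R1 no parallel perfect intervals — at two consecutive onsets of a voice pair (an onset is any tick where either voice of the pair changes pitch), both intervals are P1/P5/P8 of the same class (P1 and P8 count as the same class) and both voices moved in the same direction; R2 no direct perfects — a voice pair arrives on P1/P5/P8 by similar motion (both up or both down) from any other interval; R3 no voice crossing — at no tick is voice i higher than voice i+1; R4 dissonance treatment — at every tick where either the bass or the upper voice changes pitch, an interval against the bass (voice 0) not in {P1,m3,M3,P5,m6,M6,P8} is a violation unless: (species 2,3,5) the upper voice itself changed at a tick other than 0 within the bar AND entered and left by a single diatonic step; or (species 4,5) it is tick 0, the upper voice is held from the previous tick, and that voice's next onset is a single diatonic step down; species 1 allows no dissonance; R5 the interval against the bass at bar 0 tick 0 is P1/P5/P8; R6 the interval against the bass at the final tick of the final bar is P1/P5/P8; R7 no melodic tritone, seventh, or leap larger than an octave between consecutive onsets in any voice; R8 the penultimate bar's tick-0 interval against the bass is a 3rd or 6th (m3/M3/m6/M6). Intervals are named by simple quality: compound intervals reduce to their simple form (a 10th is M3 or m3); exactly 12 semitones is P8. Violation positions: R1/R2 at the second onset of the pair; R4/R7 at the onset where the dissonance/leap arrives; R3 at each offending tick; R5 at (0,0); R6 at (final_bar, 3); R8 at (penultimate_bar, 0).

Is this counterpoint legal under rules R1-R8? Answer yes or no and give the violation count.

bar 0: v0=A3 v1=A4 (P8)
bar 1: v0=G3 v1=B3 (M3)
bar 2: v0=E3 v1=C4 (m6)
bar 3: v0=F3 v1=D4 (M6)
bar 4: v0=G3 v1=E4 (M6)
bar 5: v0=F3 v1=C4 (P5)
bar 6: v0=G3 v1=B3 (M3)
bar 7: v0=F3 v1=A3 (M3)
bar 8: v0=G3 v1=E4 (M6)
bar 9: v0=B3 v1=G4 (m6)
bar 10: v0=A3 v1=A4 (P8)
  R2 @ bar5.0: G3/G4 P8 -> F3/C4 P5 similar
  R7 @ bar7.0: G4->A3 leap 10st

No (2 violations)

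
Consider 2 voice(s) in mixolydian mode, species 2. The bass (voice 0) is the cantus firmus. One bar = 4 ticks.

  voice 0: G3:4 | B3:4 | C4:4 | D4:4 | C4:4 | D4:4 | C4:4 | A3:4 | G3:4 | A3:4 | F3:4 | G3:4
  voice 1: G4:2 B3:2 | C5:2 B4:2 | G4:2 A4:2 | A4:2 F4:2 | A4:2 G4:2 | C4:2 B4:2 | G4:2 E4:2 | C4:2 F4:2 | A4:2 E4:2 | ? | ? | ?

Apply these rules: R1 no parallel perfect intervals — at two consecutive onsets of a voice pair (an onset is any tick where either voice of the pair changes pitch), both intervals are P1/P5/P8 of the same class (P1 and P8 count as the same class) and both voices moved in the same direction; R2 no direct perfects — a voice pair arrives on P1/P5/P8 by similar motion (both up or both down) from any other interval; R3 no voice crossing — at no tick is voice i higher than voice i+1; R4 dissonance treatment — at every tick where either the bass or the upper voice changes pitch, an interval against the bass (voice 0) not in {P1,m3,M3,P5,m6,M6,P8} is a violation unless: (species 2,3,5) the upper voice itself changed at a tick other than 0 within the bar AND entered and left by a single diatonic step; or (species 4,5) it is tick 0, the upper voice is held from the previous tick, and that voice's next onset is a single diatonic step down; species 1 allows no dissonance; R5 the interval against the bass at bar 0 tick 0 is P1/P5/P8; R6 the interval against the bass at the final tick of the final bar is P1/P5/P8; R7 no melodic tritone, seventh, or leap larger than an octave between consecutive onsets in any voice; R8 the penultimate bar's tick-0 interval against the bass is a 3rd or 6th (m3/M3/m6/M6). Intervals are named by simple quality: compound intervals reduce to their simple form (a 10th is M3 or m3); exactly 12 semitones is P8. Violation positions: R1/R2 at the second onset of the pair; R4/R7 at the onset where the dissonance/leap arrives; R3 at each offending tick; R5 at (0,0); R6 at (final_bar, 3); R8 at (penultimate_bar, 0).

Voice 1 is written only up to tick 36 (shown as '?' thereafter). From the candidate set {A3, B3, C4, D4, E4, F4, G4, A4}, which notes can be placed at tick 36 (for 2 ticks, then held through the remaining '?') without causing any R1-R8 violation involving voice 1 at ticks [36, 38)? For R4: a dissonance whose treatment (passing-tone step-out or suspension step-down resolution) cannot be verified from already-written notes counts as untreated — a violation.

A3: legal
B3: violates R4
C4: legal
D4: violates R4
E4: legal
F4: legal
G4: violates R4
A4: violates R2

{A3, C4, E4, F4}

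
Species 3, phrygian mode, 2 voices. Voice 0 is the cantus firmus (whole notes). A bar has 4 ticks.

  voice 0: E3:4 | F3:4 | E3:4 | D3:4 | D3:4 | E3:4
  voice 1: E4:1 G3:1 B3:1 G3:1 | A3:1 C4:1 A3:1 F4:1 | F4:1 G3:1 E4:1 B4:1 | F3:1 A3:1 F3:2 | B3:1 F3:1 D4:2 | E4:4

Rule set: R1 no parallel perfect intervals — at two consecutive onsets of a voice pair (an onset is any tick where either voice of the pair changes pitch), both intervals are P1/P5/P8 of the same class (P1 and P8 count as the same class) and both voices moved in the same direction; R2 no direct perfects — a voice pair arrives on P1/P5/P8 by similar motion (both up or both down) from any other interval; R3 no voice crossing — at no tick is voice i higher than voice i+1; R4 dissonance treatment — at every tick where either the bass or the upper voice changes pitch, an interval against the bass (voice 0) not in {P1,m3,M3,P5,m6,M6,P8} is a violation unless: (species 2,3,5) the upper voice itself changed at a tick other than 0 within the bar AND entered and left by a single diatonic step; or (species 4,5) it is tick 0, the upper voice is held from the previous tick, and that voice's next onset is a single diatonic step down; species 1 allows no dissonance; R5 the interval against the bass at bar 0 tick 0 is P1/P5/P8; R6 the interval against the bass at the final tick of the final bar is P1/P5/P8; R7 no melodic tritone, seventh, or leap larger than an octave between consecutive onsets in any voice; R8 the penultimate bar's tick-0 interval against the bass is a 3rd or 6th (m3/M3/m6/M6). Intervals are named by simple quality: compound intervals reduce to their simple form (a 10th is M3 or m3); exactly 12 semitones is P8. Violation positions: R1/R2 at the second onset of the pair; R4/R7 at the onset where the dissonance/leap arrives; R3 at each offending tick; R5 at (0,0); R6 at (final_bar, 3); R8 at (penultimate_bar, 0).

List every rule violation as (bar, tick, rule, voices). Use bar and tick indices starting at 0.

(2, 0, R4, (0, 1))
(2, 1, R7, (1,))
(3, 0, R7, (1,))
(4, 0, R7, (1,))
(4, 1, R7, (1,))
(5, 0, R1, (0, 1))

bar 0: v0=E3 v1=E4 downbeat P8
bar 1: v0=F3 v1=A3 downbeat M3
bar 2: v0=E3 v1=F4 downbeat m2
bar 3: v0=D3 v1=F3 downbeat m3
bar 4: v0=D3 v1=B3 downbeat M6
bar 5: v0=E3 v1=E4 downbeat P8
  -> R4 @ bar 2 tick 0 v(0, 1): E3/F4 m2 untreated
  -> R7 @ bar 2 tick 1 v(1,): F4->G3 leap 10st
  -> R7 @ bar 3 tick 0 v(1,): B4->F3 leap 18st
  -> R7 @ bar 4 tick 0 v(1,): F3->B3 leap 6st
  -> R7 @ bar 4 tick 1 v(1,): B3->F3 leap 6st
  -> R1 @ bar 5 tick 0 v(0, 1): D3/D4 P8 -> E3/E4 P8 similar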